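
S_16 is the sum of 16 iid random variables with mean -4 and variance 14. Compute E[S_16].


E[S_n] = n*E[X_1] = 16*-4 = -64

-64


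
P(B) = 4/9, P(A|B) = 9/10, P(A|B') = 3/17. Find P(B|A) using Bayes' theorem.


P(A) = P(A|B)P(B) + P(A|B')P(B') = 9/10*4/9 + 3/17*5/9 = 127/255
P(B|A) = P(A|B)P(B)/P(A) = (2/5)/(127/255) = 102/127

102/127


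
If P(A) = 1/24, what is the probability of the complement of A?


P(A') = 1 - P(A) = 1 - 1/24 = 23/24

23/24


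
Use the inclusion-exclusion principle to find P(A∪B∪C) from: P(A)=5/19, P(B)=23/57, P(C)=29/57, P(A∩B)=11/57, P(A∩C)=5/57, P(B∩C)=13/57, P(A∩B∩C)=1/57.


P(A∪B∪C) = P(A)+P(B)+P(C) - P(AB)-P(AC)-P(BC) + P(ABC)
= 5/19+23/57+29/57 - 11/57-5/57-13/57 + 1/57
= 13/19

13/19


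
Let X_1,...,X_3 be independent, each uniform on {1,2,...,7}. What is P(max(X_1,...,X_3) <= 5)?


P(max <= 5) = P(all X_i <= 5) = (P(X_1 <= 5))^3
= (5/7)^3 = 125/343

125/343


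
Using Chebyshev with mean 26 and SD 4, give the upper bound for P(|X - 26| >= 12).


k = 12/4 = 3
Chebyshev: P(|X-mu| >= k*sigma) <= 1/k^2 = 1/3^2 = 1/9

1/9


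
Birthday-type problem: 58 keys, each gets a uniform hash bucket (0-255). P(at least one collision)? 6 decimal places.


P(all different) = prod((256-i)/256 for i=0..57) = 0.000909
P(at least one match) = 1 - 0.000909 = 0.999091

0.999091


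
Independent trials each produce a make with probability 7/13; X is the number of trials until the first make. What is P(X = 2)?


P(X=2) = (1-p)^1 * p = (6/13)^1 * 7/13
= 6/13 * 7/13 = 42/169

42/169


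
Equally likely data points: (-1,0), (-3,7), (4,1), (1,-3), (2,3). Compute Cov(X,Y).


E[X]=3/5, E[Y]=8/5, E[XY]=-14/5
Cov(X,Y) = E[XY] - E[X]E[Y] = -14/5 - 3/5*8/5 = -94/25

-94/25


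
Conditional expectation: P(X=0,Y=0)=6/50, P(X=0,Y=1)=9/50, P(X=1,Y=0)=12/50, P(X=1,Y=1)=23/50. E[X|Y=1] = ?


P(Y=1) = 32/50
E[X|Y=1] = (0*9 + 1*23)/32 = 23/32

23/32


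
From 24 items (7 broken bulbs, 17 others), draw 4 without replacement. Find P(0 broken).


P(X=0) = C(7,0)*C(17,4) / C(24,4)
= 1*2380 / 10626
= 2380/10626 = 170/759

170/759


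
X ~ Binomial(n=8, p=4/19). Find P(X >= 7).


P(X>=7) = P(X=7) + P(X=8)
= 1966080/16983563041 + 65536/16983563041
= 2031616/16983563041

2031616/16983563041


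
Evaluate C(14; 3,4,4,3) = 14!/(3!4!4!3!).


14! = 87178291200
Denominator: 3!=6 * 4!=24 * 4!=24 * 3!=6
Coefficient = 87178291200 / 20736 = 4204200

4204200


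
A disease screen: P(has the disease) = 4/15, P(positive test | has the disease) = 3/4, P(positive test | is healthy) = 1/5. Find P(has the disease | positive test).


P(A) = P(A|B)P(B) + P(A|B')P(B') = 3/4*4/15 + 1/5*11/15 = 26/75
P(B|A) = P(A|B)P(B)/P(A) = (1/5)/(26/75) = 15/26

15/26


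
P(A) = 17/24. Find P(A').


P(A') = 1 - P(A) = 1 - 17/24 = 7/24

7/24


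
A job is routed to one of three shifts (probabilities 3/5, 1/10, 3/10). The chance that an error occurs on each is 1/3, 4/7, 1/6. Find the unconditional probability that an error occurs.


P(A) = P(A|B1)P(B1) + P(A|B2)P(B2) + P(A|B3)P(B3)
= 1/3*3/5 + 4/7*1/10 + 1/6*3/10
= 1/5 + 2/35 + 1/20 = 43/140

43/140


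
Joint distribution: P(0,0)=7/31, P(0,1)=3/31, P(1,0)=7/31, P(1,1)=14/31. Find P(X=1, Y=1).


Read from table: P(X=1, Y=1) = 14/31

14/31


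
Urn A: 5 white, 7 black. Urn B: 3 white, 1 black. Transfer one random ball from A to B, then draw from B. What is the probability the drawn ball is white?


P(transfer white) = 5/12; P(transfer black) = 7/12
If white transferred: Urn II has 4 white of 5, so P(white|white moved) = 4/5
If black transferred: Urn II has 3 white of 5, so P(white|black moved) = 3/5
By total probability: P(white) = 5/12*4/5 + 7/12*3/5 = 41/60

41/60


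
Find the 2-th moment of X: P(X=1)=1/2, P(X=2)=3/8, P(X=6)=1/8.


E[X^2] = sum(x^2 * P(x))
= 1*1/2 + 4*3/8 + 36*1/8
= 13/2

13/2


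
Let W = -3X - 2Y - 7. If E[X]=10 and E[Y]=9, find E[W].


E[-3X - 2Y - 7] = -3*E[X] - 2*E[Y] - 7
= (-3)*(10) + (-2)*(9) + (-7)
= -30 - 18 - 7 = -55

-55


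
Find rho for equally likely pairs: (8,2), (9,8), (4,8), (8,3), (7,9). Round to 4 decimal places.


Cov(X,Y) = -1.8000, Var(X) = 2.9600, Var(Y) = 8.4000
rho = Cov/(sqrt(VarX)*sqrt(VarY)) = -0.3610

-0.3610


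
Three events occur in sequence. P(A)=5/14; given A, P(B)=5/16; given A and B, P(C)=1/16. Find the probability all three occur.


P(A∩B∩C) = P(A) * P(B|A) * P(C|A∩B)
= 5/14 * 5/16 * 1/16
= 25/224 * 1/16 = 25/3584

25/3584


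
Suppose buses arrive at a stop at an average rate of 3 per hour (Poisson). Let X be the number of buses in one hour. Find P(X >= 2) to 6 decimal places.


P(X>=2) = 1 - P(X<=1) = 1 - (e^(-3)*3^0/0! + e^(-3)*3^1/1!)
≈ 1 - (0.0497870684 + 0.1493612051)
= 1 - 0.1991482735 = 0.8008517265
≈ 0.800852

0.800852


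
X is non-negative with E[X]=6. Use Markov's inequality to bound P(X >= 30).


Markov: P(X >= a) <= E[X]/a
P(X >= 30) <= 6/30 = 1/5

1/5


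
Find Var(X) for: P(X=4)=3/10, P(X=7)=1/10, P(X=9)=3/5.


E[X] = 73/10, E[X^2] = 583/10
Var(X) = E[X^2] - (E[X])^2 = 583/10 - (73/10)^2 = 501/100

501/100


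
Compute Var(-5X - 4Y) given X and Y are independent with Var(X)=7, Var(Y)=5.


Independence => Cov(X,Y)=0
Var(-5X - 4Y) = (-5)^2*Var(X) + (-4)^2*Var(Y)
= 25*7 + 16*5 = 255

255


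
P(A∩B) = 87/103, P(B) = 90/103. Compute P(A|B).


P(A|B) = P(A∩B)/P(B) = (87/103)/(90/103) = 87/90 = 29/30

29/30


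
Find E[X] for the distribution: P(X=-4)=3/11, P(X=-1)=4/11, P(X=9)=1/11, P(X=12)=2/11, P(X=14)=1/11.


E[X] = sum(x * P(x))
= -4*3/11 - 1*4/11 + 9*1/11 + 12*2/11 + 14*1/11
= 31/11

31/11


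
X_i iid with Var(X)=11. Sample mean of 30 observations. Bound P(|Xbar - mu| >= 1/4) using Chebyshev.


Var(Xbar) = Var(X)/n = 11/30
Chebyshev: P(|Xbar-mu| >= 1/4) <= Var(Xbar)/(1/4)^2 = (11/30)/(1/16) = 88/15
Bound exceeds 1, so trivial bound: 1

1


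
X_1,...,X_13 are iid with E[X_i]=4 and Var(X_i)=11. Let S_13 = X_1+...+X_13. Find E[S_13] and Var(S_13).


E[S_n] = n*mu = 13*4 = 52
Var(S_n) = n*sigma^2 = 13*11 = 143

E[S_13]=52, Var(S_13)=143


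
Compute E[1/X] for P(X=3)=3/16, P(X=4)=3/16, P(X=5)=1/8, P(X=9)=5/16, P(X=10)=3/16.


E[1/X] = sum(g(x)*P(x))
= 1/3*3/16 + 1/4*3/16 + 1/5*1/8 + 1/9*5/16 + 1/10*3/16
= 541/2880

541/2880


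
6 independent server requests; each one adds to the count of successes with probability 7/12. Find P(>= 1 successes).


P(at least one) = 1 - P(none)
P(none) = (1 - 7/12)^6 = (5/12)^6 = 15625/2985984
P(at least one) = 1 - 15625/2985984 = 2970359/2985984

2970359/2985984


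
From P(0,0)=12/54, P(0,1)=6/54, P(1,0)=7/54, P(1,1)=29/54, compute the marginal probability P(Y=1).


P(Y=1) = P(0,1)+P(1,1) = 6/54 + 29/54 = 35/54

35/54


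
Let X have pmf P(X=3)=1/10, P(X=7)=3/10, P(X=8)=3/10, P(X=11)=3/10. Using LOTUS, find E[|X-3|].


E[|X-3|] = sum(g(x)*P(x))
= 0*1/10 + 4*3/10 + 5*3/10 + 8*3/10
= 51/10

51/10


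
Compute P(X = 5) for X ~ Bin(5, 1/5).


P(X=5) = C(5,5) * p^5 * (1-p)^0
= 1 * 1/3125 * 1
= 1/3125

1/3125


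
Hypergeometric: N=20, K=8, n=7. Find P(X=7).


P(X=7) = C(8,7)*C(12,0) / C(20,7)
= 8*1 / 77520
= 8/77520 = 1/9690

1/9690


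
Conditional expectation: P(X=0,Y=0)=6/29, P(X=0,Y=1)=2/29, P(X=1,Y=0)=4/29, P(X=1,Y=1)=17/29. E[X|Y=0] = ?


P(Y=0) = 10/29
E[X|Y=0] = (0*6 + 1*4)/10 = 4/10 = 2/5

2/5


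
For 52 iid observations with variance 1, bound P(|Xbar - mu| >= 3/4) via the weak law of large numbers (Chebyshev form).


Var(Xbar) = Var(X)/n = 1/52
Chebyshev: P(|Xbar-mu| >= 3/4) <= Var(Xbar)/(3/4)^2 = (1/52)/(9/16) = 4/117

4/117


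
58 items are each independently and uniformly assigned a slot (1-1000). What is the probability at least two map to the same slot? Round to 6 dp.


P(all different) = prod((1000-i)/1000 for i=0..57) = 0.185328
P(at least one match) = 1 - 0.185328 = 0.814672

0.814672


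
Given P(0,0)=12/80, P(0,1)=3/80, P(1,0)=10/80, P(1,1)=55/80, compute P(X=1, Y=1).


Read from table: P(X=1, Y=1) = 55/80 = 11/16

11/16


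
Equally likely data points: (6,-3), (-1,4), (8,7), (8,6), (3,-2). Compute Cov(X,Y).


E[X]=24/5, E[Y]=12/5, E[XY]=76/5
Cov(X,Y) = E[XY] - E[X]E[Y] = 76/5 - 24/5*12/5 = 92/25

92/25


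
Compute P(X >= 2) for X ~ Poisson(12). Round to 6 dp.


P(X>=2) = 1 - P(X<=1) = 1 - (e^(-12)*12^0/0! + e^(-12)*12^1/1!)
≈ 1 - (0.0000061442 + 0.0000737305)
= 1 - 0.0000798747 = 0.9999201253
≈ 0.999920

0.999920


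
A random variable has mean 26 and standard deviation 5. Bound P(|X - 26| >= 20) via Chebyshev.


k = 20/5 = 4
Chebyshev: P(|X-mu| >= k*sigma) <= 1/k^2 = 1/4^2 = 1/16

1/16


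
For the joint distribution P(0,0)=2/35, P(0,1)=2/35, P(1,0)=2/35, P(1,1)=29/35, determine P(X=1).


P(X=1) = P(1,0)+P(1,1) = 2/35 + 29/35 = 31/35

31/35


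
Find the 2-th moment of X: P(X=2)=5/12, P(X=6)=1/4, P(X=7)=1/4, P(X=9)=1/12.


E[X^2] = sum(x^2 * P(x))
= 4*5/12 + 36*1/4 + 49*1/4 + 81*1/12
= 89/3

89/3


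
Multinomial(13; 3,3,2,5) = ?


13! = 6227020800
Denominator: 3!=6 * 3!=6 * 2!=2 * 5!=120
Coefficient = 6227020800 / 8640 = 720720

720720


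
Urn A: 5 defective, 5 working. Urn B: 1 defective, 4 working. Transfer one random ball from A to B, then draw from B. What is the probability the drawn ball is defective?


P(transfer defective) = 5/10 = 1/2; P(transfer working) = 1/2
If defective transferred: Urn II has 2 defective of 6, so P(defective|defective moved) = 1/3
If working transferred: Urn II has 1 defective of 6, so P(defective|working moved) = 1/6
By total probability: P(defective) = 1/2*1/3 + 1/2*1/6 = 1/4

1/4


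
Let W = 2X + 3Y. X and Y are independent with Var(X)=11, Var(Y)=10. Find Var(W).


Independence => Cov(X,Y)=0
Var(2X + 3Y) = 2^2*Var(X) + 3^2*Var(Y)
= 4*11 + 9*10 = 134

134


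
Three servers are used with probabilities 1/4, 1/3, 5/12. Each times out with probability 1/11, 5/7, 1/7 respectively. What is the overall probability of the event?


P(A) = P(A|B1)P(B1) + P(A|B2)P(B2) + P(A|B3)P(B3)
= 1/11*1/4 + 5/7*1/3 + 1/7*5/12
= 1/44 + 5/21 + 5/84 = 74/231

74/231


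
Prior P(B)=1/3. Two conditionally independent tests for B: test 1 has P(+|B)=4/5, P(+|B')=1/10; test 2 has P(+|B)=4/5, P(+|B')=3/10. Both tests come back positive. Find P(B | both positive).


After test 1: P(+) = 4/5*1/3 + 1/10*2/3 = 1/3
P(B|+) = (4/15)/(1/3) = 4/5
After test 2 (use post1 as new prior): P(+) = 4/5*4/5 + 3/10*1/5 = 7/10
P(B|+,+) = (16/25)/(7/10) = 32/35

32/35


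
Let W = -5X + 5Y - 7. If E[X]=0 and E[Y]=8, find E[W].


E[-5X + 5Y - 7] = -5*E[X] + 5*E[Y] - 7
= (-5)*(0) + (5)*(8) + (-7)
= 0 + 40 - 7 = 33

33


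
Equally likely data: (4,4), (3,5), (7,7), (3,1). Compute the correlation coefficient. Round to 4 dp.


Cov(X,Y) = 2.6875, Var(X) = 2.6875, Var(Y) = 4.6875
rho = Cov/(sqrt(VarX)*sqrt(VarY)) = 0.7572

0.7572


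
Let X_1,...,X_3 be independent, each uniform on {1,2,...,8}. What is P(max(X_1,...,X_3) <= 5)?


P(max <= 5) = P(all X_i <= 5) = (P(X_1 <= 5))^3
= (5/8)^3 = 125/512

125/512


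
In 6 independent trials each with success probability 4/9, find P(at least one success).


P(at least one) = 1 - P(none)
P(none) = (1 - 4/9)^6 = (5/9)^6 = 15625/531441
P(at least one) = 1 - 15625/531441 = 515816/531441

515816/531441


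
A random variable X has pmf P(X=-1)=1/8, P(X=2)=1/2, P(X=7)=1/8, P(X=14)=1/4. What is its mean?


E[X] = sum(x * P(x))
= -1*1/8 + 2*1/2 + 7*1/8 + 14*1/4
= 21/4

21/4


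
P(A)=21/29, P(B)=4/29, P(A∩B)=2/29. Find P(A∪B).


P(A∪B) = P(A) + P(B) - P(A∩B)
= 21/29 + 4/29 - 2/29 = 23/29

23/29


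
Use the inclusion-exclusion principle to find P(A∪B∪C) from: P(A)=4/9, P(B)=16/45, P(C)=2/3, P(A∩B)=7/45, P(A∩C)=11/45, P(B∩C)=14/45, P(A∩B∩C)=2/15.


P(A∪B∪C) = P(A)+P(B)+P(C) - P(AB)-P(AC)-P(BC) + P(ABC)
= 4/9+16/45+2/3 - 7/45-11/45-14/45 + 2/15
= 8/9

8/9


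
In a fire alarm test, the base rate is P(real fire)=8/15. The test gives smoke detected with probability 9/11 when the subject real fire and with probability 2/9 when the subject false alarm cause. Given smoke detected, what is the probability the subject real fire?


P(A) = P(A|B)P(B) + P(A|B')P(B') = 9/11*8/15 + 2/9*7/15 = 802/1485
P(B|A) = P(A|B)P(B)/P(A) = (24/55)/(802/1485) = 324/401

324/401


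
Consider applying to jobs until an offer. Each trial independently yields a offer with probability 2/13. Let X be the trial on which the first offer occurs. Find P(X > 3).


P(X > 3) = P(first 3 trials all fail) = (1-p)^3 = (11/13)^3 = 1331/2197

1331/2197


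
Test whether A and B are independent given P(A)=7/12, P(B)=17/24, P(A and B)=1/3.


P(A)*P(B) = 7/12*17/24 = 119/288
P(A∩B) = 1/3 != 119/288, so not independent

No, A and B are not independent


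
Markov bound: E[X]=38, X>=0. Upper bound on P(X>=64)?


Markov: P(X >= a) <= E[X]/a
P(X >= 64) <= 38/64 = 19/32

19/32


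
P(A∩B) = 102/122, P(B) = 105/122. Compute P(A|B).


P(A|B) = P(A∩B)/P(B) = (102/122)/(105/122) = 102/105 = 34/35

34/35


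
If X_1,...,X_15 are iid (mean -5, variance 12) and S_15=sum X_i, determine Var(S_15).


By independence, Var(S_n) = n*Var(X_1) = 15*12 = 180

180


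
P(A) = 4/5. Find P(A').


P(A') = 1 - P(A) = 1 - 4/5 = 1/5

1/5


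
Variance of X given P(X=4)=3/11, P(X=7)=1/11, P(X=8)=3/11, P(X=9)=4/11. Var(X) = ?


E[X] = 79/11, E[X^2] = 613/11
Var(X) = E[X^2] - (E[X])^2 = 613/11 - (79/11)^2 = 502/121

502/121


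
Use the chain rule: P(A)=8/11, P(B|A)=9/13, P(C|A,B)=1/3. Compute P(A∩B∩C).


P(A∩B∩C) = P(A) * P(B|A) * P(C|A∩B)
= 8/11 * 9/13 * 1/3
= 72/143 * 1/3 = 24/143

24/143


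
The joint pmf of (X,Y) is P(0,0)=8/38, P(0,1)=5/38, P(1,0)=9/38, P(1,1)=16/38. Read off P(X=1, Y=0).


Read from table: P(X=1, Y=0) = 9/38

9/38


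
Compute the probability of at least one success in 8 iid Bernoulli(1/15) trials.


P(at least one) = 1 - P(none)
P(none) = (1 - 1/15)^8 = (14/15)^8 = 1475789056/2562890625
P(at least one) = 1 - 1475789056/2562890625 = 1087101569/2562890625

1087101569/2562890625


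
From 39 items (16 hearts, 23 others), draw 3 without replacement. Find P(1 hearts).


P(X=1) = C(16,1)*C(23,2) / C(39,3)
= 16*253 / 9139
= 4048/9139

4048/9139


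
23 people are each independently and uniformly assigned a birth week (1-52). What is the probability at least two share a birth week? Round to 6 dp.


P(all different) = prod((52-i)/52 for i=0..22) = 0.003105
P(at least one match) = 1 - 0.003105 = 0.996895

0.996895


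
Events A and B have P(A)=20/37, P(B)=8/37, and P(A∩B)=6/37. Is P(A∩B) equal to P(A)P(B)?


P(A)*P(B) = 20/37*8/37 = 160/1369
P(A∩B) = 6/37 != 160/1369, so not independent

No, A and B are not independent


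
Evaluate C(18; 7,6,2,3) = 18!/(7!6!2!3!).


18! = 6402373705728000
Denominator: 7!=5040 * 6!=720 * 2!=2 * 3!=6
Coefficient = 6402373705728000 / 43545600 = 147026880

147026880


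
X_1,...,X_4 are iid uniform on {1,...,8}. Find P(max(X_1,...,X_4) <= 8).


P(max <= 8) = P(all X_i <= 8) = (P(X_1 <= 8))^4
= (8/8)^4 = 1^4 = 1

1


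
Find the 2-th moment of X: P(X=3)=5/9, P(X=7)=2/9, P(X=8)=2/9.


E[X^2] = sum(x^2 * P(x))
= 9*5/9 + 49*2/9 + 64*2/9
= 271/9

271/9


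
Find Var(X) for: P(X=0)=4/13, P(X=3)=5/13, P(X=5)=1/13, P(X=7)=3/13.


E[X] = 41/13, E[X^2] = 217/13
Var(X) = E[X^2] - (E[X])^2 = 217/13 - (41/13)^2 = 1140/169

1140/169


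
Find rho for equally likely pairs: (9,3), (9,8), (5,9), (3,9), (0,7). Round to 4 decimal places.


Cov(X,Y) = -3.2400, Var(X) = 12.1600, Var(Y) = 4.9600
rho = Cov/(sqrt(VarX)*sqrt(VarY)) = -0.4172

-0.4172


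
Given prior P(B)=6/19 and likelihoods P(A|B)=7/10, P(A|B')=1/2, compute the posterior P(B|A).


P(A) = P(A|B)P(B) + P(A|B')P(B') = 7/10*6/19 + 1/2*13/19 = 107/190
P(B|A) = P(A|B)P(B)/P(A) = (21/95)/(107/190) = 42/107

42/107


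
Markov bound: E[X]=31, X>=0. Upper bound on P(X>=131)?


Markov: P(X >= a) <= E[X]/a
P(X >= 131) <= 31/131

31/131


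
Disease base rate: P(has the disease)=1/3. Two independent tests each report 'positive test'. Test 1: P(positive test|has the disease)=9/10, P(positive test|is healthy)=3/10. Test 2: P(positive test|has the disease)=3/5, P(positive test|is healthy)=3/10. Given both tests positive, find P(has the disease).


After test 1: P(+) = 9/10*1/3 + 3/10*2/3 = 1/2
P(B|+) = (3/10)/(1/2) = 3/5
After test 2 (use post1 as new prior): P(+) = 3/5*3/5 + 3/10*2/5 = 12/25
P(B|+,+) = (9/25)/(12/25) = 3/4

3/4


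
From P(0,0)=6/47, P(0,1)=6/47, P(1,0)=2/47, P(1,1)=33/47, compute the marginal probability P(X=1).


P(X=1) = P(1,0)+P(1,1) = 2/47 + 33/47 = 35/47

35/47


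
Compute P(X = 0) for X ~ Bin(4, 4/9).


P(X=0) = C(4,0) * p^0 * (1-p)^4
= 1 * 1 * 625/6561
= 625/6561

625/6561


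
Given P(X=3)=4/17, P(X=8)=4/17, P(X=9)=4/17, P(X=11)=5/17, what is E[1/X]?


E[1/X] = sum(g(x)*P(x))
= 1/3*4/17 + 1/8*4/17 + 1/9*4/17 + 1/11*5/17
= 541/3366

541/3366


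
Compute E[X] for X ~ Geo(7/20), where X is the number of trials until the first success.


For geometric (trials until first success), E[X] = 1/p = 1/(7/20) = 20/7

20/7


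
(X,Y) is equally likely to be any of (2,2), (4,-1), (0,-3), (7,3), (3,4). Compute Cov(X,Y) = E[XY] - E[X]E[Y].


E[X]=16/5, E[Y]=1, E[XY]=33/5
Cov(X,Y) = E[XY] - E[X]E[Y] = 33/5 - 16/5*1 = 17/5

17/5


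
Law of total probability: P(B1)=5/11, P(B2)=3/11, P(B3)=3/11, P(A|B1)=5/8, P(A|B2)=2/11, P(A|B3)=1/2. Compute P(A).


P(A) = P(A|B1)P(B1) + P(A|B2)P(B2) + P(A|B3)P(B3)
= 5/8*5/11 + 2/11*3/11 + 1/2*3/11
= 25/88 + 6/121 + 3/22 = 455/968

455/968


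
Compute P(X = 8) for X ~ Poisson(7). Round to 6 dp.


P(X=8) = e^(-7) * 7^8 / 8!
≈ 0.0009118819656 * 5764801 / 40320
≈ 0.130377

0.130377


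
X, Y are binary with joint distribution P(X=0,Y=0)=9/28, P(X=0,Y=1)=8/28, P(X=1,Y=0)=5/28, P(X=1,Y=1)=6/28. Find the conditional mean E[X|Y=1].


P(Y=1) = 14/28
E[X|Y=1] = (0*8 + 1*6)/14 = 6/14 = 3/7

3/7


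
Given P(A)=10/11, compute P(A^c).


P(A') = 1 - P(A) = 1 - 10/11 = 1/11

1/11


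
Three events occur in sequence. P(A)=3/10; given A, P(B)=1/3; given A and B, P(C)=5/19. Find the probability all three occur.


P(A∩B∩C) = P(A) * P(B|A) * P(C|A∩B)
= 3/10 * 1/3 * 5/19
= 1/10 * 5/19 = 1/38

1/38


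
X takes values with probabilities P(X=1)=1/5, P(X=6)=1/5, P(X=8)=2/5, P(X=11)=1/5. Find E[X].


E[X] = sum(x * P(x))
= 1*1/5 + 6*1/5 + 8*2/5 + 11*1/5
= 34/5

34/5


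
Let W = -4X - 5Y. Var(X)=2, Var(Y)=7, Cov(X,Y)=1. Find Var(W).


Var(-4X - 5Y) = (-4)^2*Var(X) + (-5)^2*Var(Y) + 2*(-4)*(-5)*Cov(X,Y)
= 16*2 + 25*7 + 40*1
= 32 + 175 + 40 = 247

247


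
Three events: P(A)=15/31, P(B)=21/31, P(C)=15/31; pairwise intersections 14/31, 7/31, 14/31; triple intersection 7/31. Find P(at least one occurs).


P(A∪B∪C) = P(A)+P(B)+P(C) - P(AB)-P(AC)-P(BC) + P(ABC)
= 15/31+21/31+15/31 - 14/31-7/31-14/31 + 7/31
= 23/31

23/31


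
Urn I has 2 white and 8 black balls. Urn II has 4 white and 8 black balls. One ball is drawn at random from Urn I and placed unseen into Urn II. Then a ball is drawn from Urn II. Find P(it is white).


P(transfer white) = 2/10 = 1/5; P(transfer black) = 4/5
If white transferred: Urn II has 5 white of 13, so P(white|white moved) = 5/13
If black transferred: Urn II has 4 white of 13, so P(white|black moved) = 4/13
By total probability: P(white) = 1/5*5/13 + 4/5*4/13 = 21/65

21/65


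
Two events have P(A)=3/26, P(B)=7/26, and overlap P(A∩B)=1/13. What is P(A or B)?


P(A∪B) = P(A) + P(B) - P(A∩B)
= 3/26 + 7/26 - 1/13 = 4/13

4/13


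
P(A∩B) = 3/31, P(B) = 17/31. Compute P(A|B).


P(A|B) = P(A∩B)/P(B) = (3/31)/(17/31) = 3/17

3/17


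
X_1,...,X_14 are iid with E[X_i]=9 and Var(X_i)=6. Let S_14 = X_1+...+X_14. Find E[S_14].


E[S_n] = n*E[X_1] = 14*9 = 126

126


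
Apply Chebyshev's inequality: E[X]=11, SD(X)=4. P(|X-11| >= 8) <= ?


k = 8/4 = 2
Chebyshev: P(|X-mu| >= k*sigma) <= 1/k^2 = 1/2^2 = 1/4

1/4


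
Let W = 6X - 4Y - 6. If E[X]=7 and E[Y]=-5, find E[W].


E[6X - 4Y - 6] = 6*E[X] - 4*E[Y] - 6
= (6)*(7) + (-4)*(-5) + (-6)
= 42 + 20 - 6 = 56

56


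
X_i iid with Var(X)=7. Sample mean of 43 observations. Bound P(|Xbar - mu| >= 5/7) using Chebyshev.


Var(Xbar) = Var(X)/n = 7/43
Chebyshev: P(|Xbar-mu| >= 5/7) <= Var(Xbar)/(5/7)^2 = (7/43)/(25/49) = 343/1075

343/1075


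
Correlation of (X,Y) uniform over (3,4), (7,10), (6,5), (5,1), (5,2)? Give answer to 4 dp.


Cov(X,Y) = 2.5200, Var(X) = 1.7600, Var(Y) = 9.8400
rho = Cov/(sqrt(VarX)*sqrt(VarY)) = 0.6055

0.6055


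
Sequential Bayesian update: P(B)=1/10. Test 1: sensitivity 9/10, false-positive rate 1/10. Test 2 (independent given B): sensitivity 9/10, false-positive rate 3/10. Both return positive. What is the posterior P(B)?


After test 1: P(+) = 9/10*1/10 + 1/10*9/10 = 9/50
P(B|+) = (9/100)/(9/50) = 1/2
After test 2 (use post1 as new prior): P(+) = 9/10*1/2 + 3/10*1/2 = 3/5
P(B|+,+) = (9/20)/(3/5) = 3/4

3/4


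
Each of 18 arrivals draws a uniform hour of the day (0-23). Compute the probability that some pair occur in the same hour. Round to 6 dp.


P(all different) = prod((24-i)/24 for i=0..17) = 0.000123
P(at least one match) = 1 - 0.000123 = 0.999877

0.999877


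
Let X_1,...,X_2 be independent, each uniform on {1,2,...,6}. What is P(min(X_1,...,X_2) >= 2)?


P(min >= 2) = P(all X_i >= 2) = (P(X_1 >= 2))^2
= (5/6)^2 = 25/36

25/36


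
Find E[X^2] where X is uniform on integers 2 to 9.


E[X^2] = (1/8) * sum(x^2 for x=2..9)
= 284/8 = 71/2

71/2


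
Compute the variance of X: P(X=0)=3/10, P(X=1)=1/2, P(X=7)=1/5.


E[X] = 19/10, E[X^2] = 103/10
Var(X) = E[X^2] - (E[X])^2 = 103/10 - (19/10)^2 = 669/100

669/100


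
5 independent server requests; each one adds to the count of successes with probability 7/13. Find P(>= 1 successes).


P(at least one) = 1 - P(none)
P(none) = (1 - 7/13)^5 = (6/13)^5 = 7776/371293
P(at least one) = 1 - 7776/371293 = 363517/371293

363517/371293


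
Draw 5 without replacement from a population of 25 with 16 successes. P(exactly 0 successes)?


P(X=0) = C(16,0)*C(9,5) / C(25,5)
= 1*126 / 53130
= 126/53130 = 3/1265

3/1265


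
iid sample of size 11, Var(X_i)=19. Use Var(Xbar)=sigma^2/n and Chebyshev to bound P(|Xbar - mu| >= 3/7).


Var(Xbar) = Var(X)/n = 19/11
Chebyshev: P(|Xbar-mu| >= 3/7) <= Var(Xbar)/(3/7)^2 = (19/11)/(9/49) = 931/99
Bound exceeds 1, so trivial bound: 1

1


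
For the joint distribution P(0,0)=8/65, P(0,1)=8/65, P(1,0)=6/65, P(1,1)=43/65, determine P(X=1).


P(X=1) = P(1,0)+P(1,1) = 6/65 + 43/65 = 49/65

49/65


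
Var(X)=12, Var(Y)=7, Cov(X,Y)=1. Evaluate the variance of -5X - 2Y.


Var(-5X - 2Y) = (-5)^2*Var(X) + (-2)^2*Var(Y) + 2*(-5)*(-2)*Cov(X,Y)
= 25*12 + 4*7 + 20*1
= 300 + 28 + 20 = 348

348


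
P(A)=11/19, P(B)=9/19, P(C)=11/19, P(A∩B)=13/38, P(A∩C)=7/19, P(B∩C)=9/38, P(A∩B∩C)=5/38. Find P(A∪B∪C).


P(A∪B∪C) = P(A)+P(B)+P(C) - P(AB)-P(AC)-P(BC) + P(ABC)
= 11/19+9/19+11/19 - 13/38-7/19-9/38 + 5/38
= 31/38

31/38


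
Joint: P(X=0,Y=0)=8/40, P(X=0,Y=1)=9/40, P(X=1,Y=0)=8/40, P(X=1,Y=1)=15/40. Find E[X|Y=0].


P(Y=0) = 16/40
E[X|Y=0] = (0*8 + 1*8)/16 = 8/16 = 1/2

1/2


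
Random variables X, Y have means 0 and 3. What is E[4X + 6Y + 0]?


E[4X + 6Y + 0] = 4*E[X] + 6*E[Y] + 0
= (4)*(0) + (6)*(3) + (0)
= 0 + 18 + 0 = 18

18


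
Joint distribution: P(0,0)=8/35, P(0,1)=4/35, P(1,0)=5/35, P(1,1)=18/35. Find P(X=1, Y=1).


Read from table: P(X=1, Y=1) = 18/35

18/35


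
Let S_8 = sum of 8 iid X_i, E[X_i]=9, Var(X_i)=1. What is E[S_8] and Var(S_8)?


E[S_n] = n*mu = 8*9 = 72
Var(S_n) = n*sigma^2 = 8*1 = 8

E[S_8]=72, Var(S_8)=8


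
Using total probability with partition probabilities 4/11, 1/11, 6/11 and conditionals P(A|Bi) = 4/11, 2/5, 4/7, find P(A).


P(A) = P(A|B1)P(B1) + P(A|B2)P(B2) + P(A|B3)P(B3)
= 4/11*4/11 + 2/5*1/11 + 4/7*6/11
= 16/121 + 2/55 + 24/77 = 2034/4235

2034/4235


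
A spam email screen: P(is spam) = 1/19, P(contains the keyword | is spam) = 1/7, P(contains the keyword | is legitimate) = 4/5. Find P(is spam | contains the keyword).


P(A) = P(A|B)P(B) + P(A|B')P(B') = 1/7*1/19 + 4/5*18/19 = 509/665
P(B|A) = P(A|B)P(B)/P(A) = (1/133)/(509/665) = 5/509

5/509


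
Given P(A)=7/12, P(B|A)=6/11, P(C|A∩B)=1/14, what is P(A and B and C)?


P(A∩B∩C) = P(A) * P(B|A) * P(C|A∩B)
= 7/12 * 6/11 * 1/14
= 7/22 * 1/14 = 1/44

1/44


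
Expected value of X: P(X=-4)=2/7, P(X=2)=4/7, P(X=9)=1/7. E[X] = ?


E[X] = sum(x * P(x))
= -4*2/7 + 2*4/7 + 9*1/7
= 9/7

9/7


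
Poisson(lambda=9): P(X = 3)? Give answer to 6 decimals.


P(X=3) = e^(-9) * 9^3 / 3!
≈ 0.0001234098041 * 729 / 6
≈ 0.014994

0.014994


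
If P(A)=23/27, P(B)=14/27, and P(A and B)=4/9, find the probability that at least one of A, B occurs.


P(A∪B) = P(A) + P(B) - P(A∩B)
= 23/27 + 14/27 - 4/9 = 25/27

25/27


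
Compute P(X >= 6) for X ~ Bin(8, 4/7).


P(X>=6) = P(X=6) + P(X=7) + P(X=8)
= 147456/823543 + 393216/5764801 + 65536/5764801
= 212992/823543

212992/823543


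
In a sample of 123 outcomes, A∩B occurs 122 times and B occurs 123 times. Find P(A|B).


P(A|B) = P(A∩B)/P(B) = (122/123)/(123/123) = 122/123

122/123


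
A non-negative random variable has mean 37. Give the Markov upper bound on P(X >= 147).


Markov: P(X >= a) <= E[X]/a
P(X >= 147) <= 37/147

37/147


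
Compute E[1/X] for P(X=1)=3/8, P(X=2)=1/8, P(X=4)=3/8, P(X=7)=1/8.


E[1/X] = sum(g(x)*P(x))
= 1*3/8 + 1/2*1/8 + 1/4*3/8 + 1/7*1/8
= 123/224

123/224


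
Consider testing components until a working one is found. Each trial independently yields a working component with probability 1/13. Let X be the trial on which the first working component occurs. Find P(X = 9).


P(X=9) = (1-p)^8 * p = (12/13)^8 * 1/13
= 429981696/815730721 * 1/13 = 429981696/10604499373

429981696/10604499373


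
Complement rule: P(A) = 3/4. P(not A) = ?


P(A') = 1 - P(A) = 1 - 3/4 = 1/4

1/4


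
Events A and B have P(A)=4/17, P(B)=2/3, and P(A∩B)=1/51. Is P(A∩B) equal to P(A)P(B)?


P(A)*P(B) = 4/17*2/3 = 8/51
P(A∩B) = 1/51 != 8/51, so not independent

No, A and B are not independent


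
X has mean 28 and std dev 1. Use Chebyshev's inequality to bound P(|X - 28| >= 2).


k = 2/1 = 2
Chebyshev: P(|X-mu| >= k*sigma) <= 1/k^2 = 1/2^2 = 1/4

1/4


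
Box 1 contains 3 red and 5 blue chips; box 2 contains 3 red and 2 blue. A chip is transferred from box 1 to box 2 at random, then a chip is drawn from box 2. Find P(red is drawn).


P(transfer red) = 3/8; P(transfer blue) = 5/8
If red transferred: Urn II has 4 red of 6, so P(red|red moved) = 2/3
If blue transferred: Urn II has 3 red of 6, so P(red|blue moved) = 1/2
By total probability: P(red) = 3/8*2/3 + 5/8*1/2 = 9/16

9/16


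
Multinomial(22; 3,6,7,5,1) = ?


22! = 1124000727777607680000
Denominator: 3!=6 * 6!=720 * 7!=5040 * 5!=120 * 1!=1
Coefficient = 1124000727777607680000 / 2612736000 = 430200650880

430200650880


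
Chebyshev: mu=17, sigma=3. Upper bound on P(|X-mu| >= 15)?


k = 15/3 = 5
Chebyshev: P(|X-mu| >= k*sigma) <= 1/k^2 = 1/5^2 = 1/25

1/25


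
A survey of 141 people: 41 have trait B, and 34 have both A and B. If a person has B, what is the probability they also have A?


P(A|B) = P(A∩B)/P(B) = (34/141)/(41/141) = 34/41

34/41


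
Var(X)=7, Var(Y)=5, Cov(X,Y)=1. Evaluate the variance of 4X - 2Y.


Var(4X - 2Y) = 4^2*Var(X) + (-2)^2*Var(Y) + 2*4*(-2)*Cov(X,Y)
= 16*7 + 4*5 - 16*1
= 112 + 20 - 16 = 116

116


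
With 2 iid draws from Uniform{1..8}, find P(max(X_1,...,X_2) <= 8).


P(max <= 8) = P(all X_i <= 8) = (P(X_1 <= 8))^2
= (8/8)^2 = 1^2 = 1

1


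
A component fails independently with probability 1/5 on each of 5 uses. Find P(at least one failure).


P(at least one) = 1 - P(none)
P(none) = (1 - 1/5)^5 = (4/5)^5 = 1024/3125
P(at least one) = 1 - 1024/3125 = 2101/3125

2101/3125


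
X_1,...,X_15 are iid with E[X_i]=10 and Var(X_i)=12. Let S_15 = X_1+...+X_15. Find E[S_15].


E[S_n] = n*E[X_1] = 15*10 = 150

150


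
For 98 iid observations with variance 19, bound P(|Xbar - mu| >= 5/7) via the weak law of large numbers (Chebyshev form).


Var(Xbar) = Var(X)/n = 19/98
Chebyshev: P(|Xbar-mu| >= 5/7) <= Var(Xbar)/(5/7)^2 = (19/98)/(25/49) = 19/50

19/50


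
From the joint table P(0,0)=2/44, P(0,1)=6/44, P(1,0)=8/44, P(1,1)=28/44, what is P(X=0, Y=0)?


Read from table: P(X=0, Y=0) = 2/44 = 1/22

1/22


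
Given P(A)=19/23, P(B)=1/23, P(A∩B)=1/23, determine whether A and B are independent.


P(A)*P(B) = 19/23*1/23 = 19/529
P(A∩B) = 1/23 != 19/529, so not independent

No, A and B are not independent


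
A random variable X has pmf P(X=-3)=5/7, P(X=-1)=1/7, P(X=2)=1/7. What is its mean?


E[X] = sum(x * P(x))
= -3*5/7 - 1*1/7 + 2*1/7
= -2

-2


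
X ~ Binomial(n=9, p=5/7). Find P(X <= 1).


P(X<=1) = P(X=0) + P(X=1)
= 512/40353607 + 11520/40353607
= 12032/40353607

12032/40353607


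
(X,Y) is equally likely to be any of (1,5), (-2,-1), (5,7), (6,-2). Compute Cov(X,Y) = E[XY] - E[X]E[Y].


E[X]=5/2, E[Y]=9/4, E[XY]=15/2
Cov(X,Y) = E[XY] - E[X]E[Y] = 15/2 - 5/2*9/4 = 15/8

15/8


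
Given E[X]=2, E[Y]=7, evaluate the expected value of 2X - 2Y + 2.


E[2X - 2Y + 2] = 2*E[X] - 2*E[Y] + 2
= (2)*(2) + (-2)*(7) + (2)
= 4 - 14 + 2 = -8

-8


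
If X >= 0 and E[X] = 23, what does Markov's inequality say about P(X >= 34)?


Markov: P(X >= a) <= E[X]/a
P(X >= 34) <= 23/34

23/34


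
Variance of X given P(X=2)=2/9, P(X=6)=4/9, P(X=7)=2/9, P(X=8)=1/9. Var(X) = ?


E[X] = 50/9, E[X^2] = 314/9
Var(X) = E[X^2] - (E[X])^2 = 314/9 - (50/9)^2 = 326/81

326/81


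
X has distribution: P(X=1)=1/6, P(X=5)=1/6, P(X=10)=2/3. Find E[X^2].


E[X^2] = sum(g(x)*P(x))
= 1*1/6 + 25*1/6 + 100*2/3
= 71

71


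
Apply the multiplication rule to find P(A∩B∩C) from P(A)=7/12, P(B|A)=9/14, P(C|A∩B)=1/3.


P(A∩B∩C) = P(A) * P(B|A) * P(C|A∩B)
= 7/12 * 9/14 * 1/3
= 3/8 * 1/3 = 1/8

1/8


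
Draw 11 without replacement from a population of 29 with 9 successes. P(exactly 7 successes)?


P(X=7) = C(9,7)*C(20,4) / C(29,11)
= 36*4845 / 34597290
= 174420/34597290 = 306/60697

306/60697


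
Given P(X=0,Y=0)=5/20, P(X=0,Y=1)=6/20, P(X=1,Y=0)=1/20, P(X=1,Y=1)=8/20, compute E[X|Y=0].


P(Y=0) = 6/20
E[X|Y=0] = (0*5 + 1*1)/6 = 1/6

1/6


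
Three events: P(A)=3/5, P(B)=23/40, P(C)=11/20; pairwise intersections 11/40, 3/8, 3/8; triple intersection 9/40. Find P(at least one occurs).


P(A∪B∪C) = P(A)+P(B)+P(C) - P(AB)-P(AC)-P(BC) + P(ABC)
= 3/5+23/40+11/20 - 11/40-3/8-3/8 + 9/40
= 37/40

37/40


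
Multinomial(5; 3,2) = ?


5! = 120
Denominator: 3!=6 * 2!=2
Coefficient = 120 / 12 = 10

10


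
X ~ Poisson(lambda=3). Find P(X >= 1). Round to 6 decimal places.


P(X>=1) = 1 - P(X<=0) = 1 - (e^(-3)*3^0/0!)
≈ 1 - 0.0497870684 = 0.9502129316
≈ 0.950213

0.950213


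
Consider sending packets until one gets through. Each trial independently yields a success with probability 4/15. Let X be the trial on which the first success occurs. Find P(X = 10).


P(X=10) = (1-p)^9 * p = (11/15)^9 * 4/15
= 2357947691/38443359375 * 4/15 = 9431790764/576650390625

9431790764/576650390625


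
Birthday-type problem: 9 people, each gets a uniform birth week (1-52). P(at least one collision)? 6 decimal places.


P(all different) = prod((52-i)/52 for i=0..8) = 0.480255
P(at least one match) = 1 - 0.480255 = 0.519745

0.519745


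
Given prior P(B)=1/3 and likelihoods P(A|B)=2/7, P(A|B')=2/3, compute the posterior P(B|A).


P(A) = P(A|B)P(B) + P(A|B')P(B') = 2/7*1/3 + 2/3*2/3 = 34/63
P(B|A) = P(A|B)P(B)/P(A) = (2/21)/(34/63) = 3/17

3/17


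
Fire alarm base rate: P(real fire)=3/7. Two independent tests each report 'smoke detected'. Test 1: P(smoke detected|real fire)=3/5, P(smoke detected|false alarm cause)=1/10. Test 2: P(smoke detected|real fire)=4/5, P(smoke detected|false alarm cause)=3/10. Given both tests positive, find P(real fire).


After test 1: P(+) = 3/5*3/7 + 1/10*4/7 = 11/35
P(B|+) = (9/35)/(11/35) = 9/11
After test 2 (use post1 as new prior): P(+) = 4/5*9/11 + 3/10*2/11 = 39/55
P(B|+,+) = (36/55)/(39/55) = 12/13

12/13


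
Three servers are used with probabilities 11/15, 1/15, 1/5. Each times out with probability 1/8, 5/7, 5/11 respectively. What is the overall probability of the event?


P(A) = P(A|B1)P(B1) + P(A|B2)P(B2) + P(A|B3)P(B3)
= 1/8*11/15 + 5/7*1/15 + 5/11*1/5
= 11/120 + 1/21 + 1/11 = 709/3080

709/3080


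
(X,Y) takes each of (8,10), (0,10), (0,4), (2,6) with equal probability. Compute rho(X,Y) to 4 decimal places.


Cov(X,Y) = 4.2500, Var(X) = 10.7500, Var(Y) = 6.7500
rho = Cov/(sqrt(VarX)*sqrt(VarY)) = 0.4989

0.4989


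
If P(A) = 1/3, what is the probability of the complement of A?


P(A') = 1 - P(A) = 1 - 1/3 = 2/3

2/3


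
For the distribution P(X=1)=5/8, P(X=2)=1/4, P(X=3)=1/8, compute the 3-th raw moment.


E[X^3] = sum(x^3 * P(x))
= 1*5/8 + 8*1/4 + 27*1/8
= 6

6


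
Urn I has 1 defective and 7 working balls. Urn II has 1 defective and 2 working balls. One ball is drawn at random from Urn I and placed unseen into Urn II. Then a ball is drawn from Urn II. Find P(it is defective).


P(transfer defective) = 1/8; P(transfer working) = 7/8
If defective transferred: Urn II has 2 defective of 4, so P(defective|defective moved) = 1/2
If working transferred: Urn II has 1 defective of 4, so P(defective|working moved) = 1/4
By total probability: P(defective) = 1/8*1/2 + 7/8*1/4 = 9/32

9/32


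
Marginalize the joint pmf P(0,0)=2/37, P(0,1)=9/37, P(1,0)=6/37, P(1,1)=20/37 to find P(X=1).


P(X=1) = P(1,0)+P(1,1) = 6/37 + 20/37 = 26/37

26/37


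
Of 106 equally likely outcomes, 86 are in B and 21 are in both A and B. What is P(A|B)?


P(A|B) = P(A∩B)/P(B) = (21/106)/(86/106) = 21/86

21/86


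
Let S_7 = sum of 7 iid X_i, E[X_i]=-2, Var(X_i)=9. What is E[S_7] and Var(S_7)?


E[S_n] = n*mu = 7*-2 = -14
Var(S_n) = n*sigma^2 = 7*9 = 63

E[S_7]=-14, Var(S_7)=63


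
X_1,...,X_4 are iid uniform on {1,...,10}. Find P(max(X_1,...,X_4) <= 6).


P(max <= 6) = P(all X_i <= 6) = (P(X_1 <= 6))^4
= (6/10)^4 = (3/5)^4 = 81/625

81/625


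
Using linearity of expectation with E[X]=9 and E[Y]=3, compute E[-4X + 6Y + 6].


E[-4X + 6Y + 6] = -4*E[X] + 6*E[Y] + 6
= (-4)*(9) + (6)*(3) + (6)
= -36 + 18 + 6 = -12

-12


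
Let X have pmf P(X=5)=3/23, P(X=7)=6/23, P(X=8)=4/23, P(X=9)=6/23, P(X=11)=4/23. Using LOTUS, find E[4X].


E[4X] = sum(g(x)*P(x))
= 20*3/23 + 28*6/23 + 32*4/23 + 36*6/23 + 44*4/23
= 748/23

748/23


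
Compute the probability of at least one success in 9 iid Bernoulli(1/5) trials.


P(at least one) = 1 - P(none)
P(none) = (1 - 1/5)^9 = (4/5)^9 = 262144/1953125
P(at least one) = 1 - 262144/1953125 = 1690981/1953125

1690981/1953125


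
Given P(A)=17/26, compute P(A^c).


P(A') = 1 - P(A) = 1 - 17/26 = 9/26

9/26


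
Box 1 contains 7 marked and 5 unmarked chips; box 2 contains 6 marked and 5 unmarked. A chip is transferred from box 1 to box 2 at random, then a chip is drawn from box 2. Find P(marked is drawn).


P(transfer marked) = 7/12; P(transfer unmarked) = 5/12
If marked transferred: Urn II has 7 marked of 12, so P(marked|marked moved) = 7/12
If unmarked transferred: Urn II has 6 marked of 12, so P(marked|unmarked moved) = 1/2
By total probability: P(marked) = 7/12*7/12 + 5/12*1/2 = 79/144

79/144


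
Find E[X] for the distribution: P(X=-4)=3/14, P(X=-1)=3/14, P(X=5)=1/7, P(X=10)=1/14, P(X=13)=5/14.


E[X] = sum(x * P(x))
= -4*3/14 - 1*3/14 + 5*1/7 + 10*1/14 + 13*5/14
= 5

5


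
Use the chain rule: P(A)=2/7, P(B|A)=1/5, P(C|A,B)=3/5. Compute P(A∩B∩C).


P(A∩B∩C) = P(A) * P(B|A) * P(C|A∩B)
= 2/7 * 1/5 * 3/5
= 2/35 * 3/5 = 6/175

6/175


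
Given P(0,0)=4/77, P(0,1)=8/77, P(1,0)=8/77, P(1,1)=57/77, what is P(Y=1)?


P(Y=1) = P(0,1)+P(1,1) = 8/77 + 57/77 = 65/77

65/77


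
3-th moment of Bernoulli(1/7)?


For Bernoulli: X in {0,1}
E[X^3] = 0^3*(1-1/7) + 1^3*1/7 = 1/7

1/7


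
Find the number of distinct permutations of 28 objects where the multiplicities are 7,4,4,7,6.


28! = 304888344611713860501504000000
Denominator: 7!=5040 * 4!=24 * 4!=24 * 7!=5040 * 6!=720
Coefficient = 304888344611713860501504000000 / 10534551552000 = 28941748787952000

28941748787952000


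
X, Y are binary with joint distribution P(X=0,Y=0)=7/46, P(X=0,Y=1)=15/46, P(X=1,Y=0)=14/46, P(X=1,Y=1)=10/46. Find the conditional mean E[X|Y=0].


P(Y=0) = 21/46
E[X|Y=0] = (0*7 + 1*14)/21 = 14/21 = 2/3

2/3


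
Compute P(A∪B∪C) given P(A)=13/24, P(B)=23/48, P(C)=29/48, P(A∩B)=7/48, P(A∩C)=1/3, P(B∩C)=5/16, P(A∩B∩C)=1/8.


P(A∪B∪C) = P(A)+P(B)+P(C) - P(AB)-P(AC)-P(BC) + P(ABC)
= 13/24+23/48+29/48 - 7/48-1/3-5/16 + 1/8
= 23/24

23/24


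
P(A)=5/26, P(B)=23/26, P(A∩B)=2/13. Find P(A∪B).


P(A∪B) = P(A) + P(B) - P(A∩B)
= 5/26 + 23/26 - 2/13 = 12/13

12/13


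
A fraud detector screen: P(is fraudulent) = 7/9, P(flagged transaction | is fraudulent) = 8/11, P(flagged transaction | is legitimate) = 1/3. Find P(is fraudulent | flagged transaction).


P(A) = P(A|B)P(B) + P(A|B')P(B') = 8/11*7/9 + 1/3*2/9 = 190/297
P(B|A) = P(A|B)P(B)/P(A) = (56/99)/(190/297) = 84/95

84/95


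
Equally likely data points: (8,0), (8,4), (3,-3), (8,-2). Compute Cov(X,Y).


E[X]=27/4, E[Y]=-1/4, E[XY]=7/4
Cov(X,Y) = E[XY] - E[X]E[Y] = 7/4 - 27/4*-1/4 = 55/16

55/16


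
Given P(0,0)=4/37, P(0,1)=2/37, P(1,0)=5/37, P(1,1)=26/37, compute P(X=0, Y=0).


Read from table: P(X=0, Y=0) = 4/37

4/37


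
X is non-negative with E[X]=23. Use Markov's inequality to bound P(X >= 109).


Markov: P(X >= a) <= E[X]/a
P(X >= 109) <= 23/109

23/109


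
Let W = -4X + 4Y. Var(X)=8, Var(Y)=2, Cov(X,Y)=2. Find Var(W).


Var(-4X + 4Y) = (-4)^2*Var(X) + 4^2*Var(Y) + 2*(-4)*4*Cov(X,Y)
= 16*8 + 16*2 - 32*2
= 128 + 32 - 64 = 96

96


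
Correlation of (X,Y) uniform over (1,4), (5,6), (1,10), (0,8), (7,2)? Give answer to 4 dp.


Cov(X,Y) = -5.2000, Var(X) = 7.3600, Var(Y) = 8.0000
rho = Cov/(sqrt(VarX)*sqrt(VarY)) = -0.6777

-0.6777


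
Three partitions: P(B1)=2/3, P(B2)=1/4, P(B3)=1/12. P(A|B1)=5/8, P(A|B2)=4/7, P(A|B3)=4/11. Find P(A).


P(A) = P(A|B1)P(B1) + P(A|B2)P(B2) + P(A|B3)P(B3)
= 5/8*2/3 + 4/7*1/4 + 4/11*1/12
= 5/12 + 1/7 + 1/33 = 545/924

545/924


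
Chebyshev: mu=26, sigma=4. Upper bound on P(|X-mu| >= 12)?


k = 12/4 = 3
Chebyshev: P(|X-mu| >= k*sigma) <= 1/k^2 = 1/3^2 = 1/9

1/9


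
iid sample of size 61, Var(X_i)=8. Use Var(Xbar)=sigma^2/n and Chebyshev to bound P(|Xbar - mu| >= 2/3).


Var(Xbar) = Var(X)/n = 8/61
Chebyshev: P(|Xbar-mu| >= 2/3) <= Var(Xbar)/(2/3)^2 = (8/61)/(4/9) = 18/61

18/61


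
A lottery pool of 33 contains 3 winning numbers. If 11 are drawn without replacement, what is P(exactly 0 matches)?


P(X=0) = C(3,0)*C(30,11) / C(33,11)
= 1*54627300 / 193536720
= 54627300/193536720 = 35/124

35/124


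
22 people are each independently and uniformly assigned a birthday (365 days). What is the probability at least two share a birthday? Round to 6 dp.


P(all different) = prod((365-i)/365 for i=0..21) = 0.524305
P(at least one match) = 1 - 0.524305 = 0.475695

0.475695


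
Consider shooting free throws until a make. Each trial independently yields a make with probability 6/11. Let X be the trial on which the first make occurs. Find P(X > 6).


P(X > 6) = P(first 6 trials all fail) = (1-p)^6 = (5/11)^6 = 15625/1771561

15625/1771561
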